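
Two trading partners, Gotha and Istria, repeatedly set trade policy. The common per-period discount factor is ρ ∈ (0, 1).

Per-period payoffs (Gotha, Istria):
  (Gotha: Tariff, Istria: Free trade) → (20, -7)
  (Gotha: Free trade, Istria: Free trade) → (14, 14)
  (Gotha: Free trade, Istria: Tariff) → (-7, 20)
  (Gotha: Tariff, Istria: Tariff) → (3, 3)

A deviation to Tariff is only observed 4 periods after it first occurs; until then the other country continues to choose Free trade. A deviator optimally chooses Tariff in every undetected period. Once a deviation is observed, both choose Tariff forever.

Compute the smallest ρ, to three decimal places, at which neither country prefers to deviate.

0.771

The best deviation is to choose Tariff for all 4 undetected periods, earning 20 each, then 3 forever once detected.
Deviation value: 20(1−ρ^4)/(1−ρ) + 3ρ^4/(1−ρ); cooperation value: 14/(1−ρ).
IC: 14 ≥ 20(1−ρ^4) + 3ρ^4 = 20 − 17ρ^4.
So ρ^4 ≥ 6/17, giving ρ ≥ (6/17)^(1/4) ≈ 0.771.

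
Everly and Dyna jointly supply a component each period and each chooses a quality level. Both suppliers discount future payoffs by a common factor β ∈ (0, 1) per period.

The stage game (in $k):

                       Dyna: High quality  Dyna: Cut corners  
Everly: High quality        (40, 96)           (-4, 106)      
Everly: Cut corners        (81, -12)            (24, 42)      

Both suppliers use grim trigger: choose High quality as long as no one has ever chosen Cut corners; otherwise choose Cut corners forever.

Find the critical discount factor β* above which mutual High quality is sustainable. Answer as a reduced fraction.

Everly: cooperation gives 40 each period; deviation gives 81 once then 24 forever.
  40/(1−β) ≥ 81 + 24β/(1−β) ⇒ β ≥ 41/57.
Dyna: cooperation gives 96 each period; deviation gives 106 once then 42 forever.
  β ≥ 10/64 = 5/32.
Both must hold, so the binding constraint is Everly's: β ≥ 41/57.

41/57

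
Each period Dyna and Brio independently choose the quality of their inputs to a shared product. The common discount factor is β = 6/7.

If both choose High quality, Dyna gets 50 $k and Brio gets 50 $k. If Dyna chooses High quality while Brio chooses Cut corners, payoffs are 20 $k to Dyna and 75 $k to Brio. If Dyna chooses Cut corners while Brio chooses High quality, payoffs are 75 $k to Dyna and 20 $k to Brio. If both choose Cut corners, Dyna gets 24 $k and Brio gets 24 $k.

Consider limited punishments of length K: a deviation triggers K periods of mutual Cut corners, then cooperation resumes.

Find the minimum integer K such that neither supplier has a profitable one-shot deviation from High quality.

No profitable deviation requires (50−24)(β+…+β^K) ≥ 75−50, i.e. β+…+β^K ≥ 25/26 ≈ 0.9615.
With β = 6/7, the partial sums are K=1: 0.8571, K=2: 1.5918.
K = 2 is the first length at which the sum reaches 0.9615.

2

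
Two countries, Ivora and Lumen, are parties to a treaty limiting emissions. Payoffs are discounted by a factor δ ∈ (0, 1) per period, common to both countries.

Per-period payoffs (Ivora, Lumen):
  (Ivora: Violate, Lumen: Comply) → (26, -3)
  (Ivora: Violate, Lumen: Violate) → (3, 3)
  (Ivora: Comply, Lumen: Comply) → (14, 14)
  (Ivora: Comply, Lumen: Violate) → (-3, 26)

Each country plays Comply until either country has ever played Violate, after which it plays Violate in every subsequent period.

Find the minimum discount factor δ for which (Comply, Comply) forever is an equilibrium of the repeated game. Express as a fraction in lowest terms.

12/23

One-period gain from deviating is 26 − 14 = 12. The loss is 14 − 3 = 11 in every subsequent period, with present value 11·δ/(1−δ).
Deviation is unprofitable when 11·δ/(1−δ) ≥ 12, i.e. δ/(1−δ) ≥ 12/11.
Equivalently δ ≥ 12/(12+11) = 12/23.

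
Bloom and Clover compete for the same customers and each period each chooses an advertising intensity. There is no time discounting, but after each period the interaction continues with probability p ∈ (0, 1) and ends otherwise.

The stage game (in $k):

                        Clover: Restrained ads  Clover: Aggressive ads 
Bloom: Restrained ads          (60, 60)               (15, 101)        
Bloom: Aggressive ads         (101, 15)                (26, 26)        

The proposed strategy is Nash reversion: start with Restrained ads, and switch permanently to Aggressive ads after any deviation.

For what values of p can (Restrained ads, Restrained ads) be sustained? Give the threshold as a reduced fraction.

Expected cooperation value is 60 + p·60 + p²·60 + … = 60/(1−p); deviation gives 101 + p·26/(1−p).
60 ≥ 101(1−p) + 26p ⇒ 75p ≥ 41 ⇒ p ≥ 41/75.

41/75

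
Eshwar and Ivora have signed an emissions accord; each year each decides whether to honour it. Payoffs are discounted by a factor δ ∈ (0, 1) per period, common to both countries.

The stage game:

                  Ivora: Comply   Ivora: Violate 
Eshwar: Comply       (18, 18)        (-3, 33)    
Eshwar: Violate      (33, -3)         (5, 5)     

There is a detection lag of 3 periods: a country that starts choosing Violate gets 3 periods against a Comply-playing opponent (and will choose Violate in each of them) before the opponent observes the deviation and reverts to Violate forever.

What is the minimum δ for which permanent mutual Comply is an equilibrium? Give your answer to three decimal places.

0.812

Deviating for the 3 undetected periods gains 33−18 = 15 per period over cooperation, then loses 18−5 = 13 per period forever once punishment starts.
Gain: 15(1 + δ + … + δ^2); loss: 13·δ^3/(1−δ).
No profitable deviation ⇔ 15(1−δ^3) ≤ 13·δ^3, i.e. δ^3 ≥ 15/(15+13) = 15/28.
Hence δ ≥ (15/28)^(1/3) ≈ 0.812.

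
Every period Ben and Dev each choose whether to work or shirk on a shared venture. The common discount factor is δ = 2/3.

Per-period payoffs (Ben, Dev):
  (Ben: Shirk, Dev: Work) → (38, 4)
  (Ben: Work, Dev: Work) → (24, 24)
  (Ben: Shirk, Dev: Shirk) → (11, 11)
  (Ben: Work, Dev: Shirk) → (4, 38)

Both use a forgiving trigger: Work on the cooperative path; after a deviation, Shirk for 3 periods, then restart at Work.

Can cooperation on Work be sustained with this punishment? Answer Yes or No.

Yes

IC: δ+…+δ^3 ≥ (38−24)/(24−11) = 14/13.
At δ = 2/3: partial sum = 1.4074 ≥ 1.0769. Cooperation sustainable.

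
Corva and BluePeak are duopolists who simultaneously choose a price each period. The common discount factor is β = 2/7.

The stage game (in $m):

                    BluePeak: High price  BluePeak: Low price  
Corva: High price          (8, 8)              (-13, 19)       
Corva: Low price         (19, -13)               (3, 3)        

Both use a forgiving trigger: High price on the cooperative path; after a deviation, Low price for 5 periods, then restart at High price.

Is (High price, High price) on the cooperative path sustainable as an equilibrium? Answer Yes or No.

No

A one-shot deviation gives 19 now, then 3 for 5 periods, then back to 8.
Gain from deviating: (19−8) today; loss: (8−3) in each of the next 5 periods.
No-deviation condition: (8−3)(β+…+β^5) ≥ 19−8, i.e. β+…+β^5 ≥ 11/5.
At β = 2/7: β+…+β^5 = 0.3992 < 2.2000.
So cooperation is not sustainable.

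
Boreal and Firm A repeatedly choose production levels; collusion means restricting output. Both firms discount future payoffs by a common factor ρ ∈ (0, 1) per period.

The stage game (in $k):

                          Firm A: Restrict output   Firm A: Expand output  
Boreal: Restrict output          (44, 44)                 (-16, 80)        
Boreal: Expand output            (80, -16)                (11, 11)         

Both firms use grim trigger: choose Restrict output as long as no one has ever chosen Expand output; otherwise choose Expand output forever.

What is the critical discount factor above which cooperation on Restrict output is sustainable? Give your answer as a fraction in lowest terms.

12/23

Under grim trigger the critical discount factor is (T−C)/(T−P) with T = 80, C = 44, P = 11.
ρ* = (80−44)/(80−11) = 36/69 = 12/23.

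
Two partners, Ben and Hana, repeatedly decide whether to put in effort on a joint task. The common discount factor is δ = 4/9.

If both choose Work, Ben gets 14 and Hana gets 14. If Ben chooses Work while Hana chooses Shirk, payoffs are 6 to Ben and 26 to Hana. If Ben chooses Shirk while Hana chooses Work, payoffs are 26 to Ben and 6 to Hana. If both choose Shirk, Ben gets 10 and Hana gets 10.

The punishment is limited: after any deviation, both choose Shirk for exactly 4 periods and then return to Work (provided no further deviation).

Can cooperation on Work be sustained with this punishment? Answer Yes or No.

A one-shot deviation gives 26 now, then 10 for 4 periods, then back to 14.
Gain from deviating: (26−14) today; loss: (14−10) in each of the next 4 periods.
No-deviation condition: (14−10)(δ+…+δ^4) ≥ 26−14, i.e. δ+…+δ^4 ≥ 3.
At δ = 4/9: δ+…+δ^4 = 0.7688 < 3.0000.
So cooperation is not sustainable.

No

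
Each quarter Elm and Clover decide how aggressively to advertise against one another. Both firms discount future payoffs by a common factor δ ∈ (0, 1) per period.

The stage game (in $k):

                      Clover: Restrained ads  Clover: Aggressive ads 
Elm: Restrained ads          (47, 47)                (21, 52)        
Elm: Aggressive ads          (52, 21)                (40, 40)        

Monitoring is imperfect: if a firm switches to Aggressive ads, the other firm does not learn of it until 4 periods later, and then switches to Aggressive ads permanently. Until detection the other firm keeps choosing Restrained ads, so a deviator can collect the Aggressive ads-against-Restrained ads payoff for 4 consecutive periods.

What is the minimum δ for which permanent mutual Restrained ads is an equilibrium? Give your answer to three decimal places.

0.803

A deviator earns 52 for 4 periods, then 40 forever; cooperating earns 47 forever. Multiplying the IC by (1−δ):
47 ≥ 52(1−δ^4) + 40δ^4, so 12·δ^4 ≥ 5 and δ^4 ≥ 5/12.
δ ≥ (5/12)^(1/4) ≈ 0.803.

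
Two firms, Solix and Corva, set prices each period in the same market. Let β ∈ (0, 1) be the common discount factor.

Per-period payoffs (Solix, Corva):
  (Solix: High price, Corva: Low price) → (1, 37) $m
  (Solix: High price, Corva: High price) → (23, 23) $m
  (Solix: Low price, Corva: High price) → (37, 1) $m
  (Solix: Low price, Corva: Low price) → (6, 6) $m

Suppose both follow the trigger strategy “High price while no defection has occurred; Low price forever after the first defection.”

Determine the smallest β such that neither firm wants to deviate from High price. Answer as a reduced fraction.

14/31

One-period gain from deviating is 37 − 23 = 14. The loss is 23 − 6 = 17 in every subsequent period, with present value 17·β/(1−β).
Deviation is unprofitable when 17·β/(1−β) ≥ 14, i.e. β/(1−β) ≥ 14/17.
Equivalently β ≥ 14/(14+17) = 14/31.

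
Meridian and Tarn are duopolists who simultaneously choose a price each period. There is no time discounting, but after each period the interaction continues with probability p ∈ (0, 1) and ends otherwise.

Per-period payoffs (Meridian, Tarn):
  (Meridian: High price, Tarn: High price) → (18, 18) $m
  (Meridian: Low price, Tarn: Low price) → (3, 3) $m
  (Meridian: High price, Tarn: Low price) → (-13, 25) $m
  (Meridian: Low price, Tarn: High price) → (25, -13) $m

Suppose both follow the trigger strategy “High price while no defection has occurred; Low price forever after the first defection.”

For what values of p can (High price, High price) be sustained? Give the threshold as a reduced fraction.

Expected cooperation value is 18 + p·18 + p²·18 + … = 18/(1−p); deviation gives 25 + p·3/(1−p).
18 ≥ 25(1−p) + 3p ⇒ 22p ≥ 7 ⇒ p ≥ 7/22.

7/22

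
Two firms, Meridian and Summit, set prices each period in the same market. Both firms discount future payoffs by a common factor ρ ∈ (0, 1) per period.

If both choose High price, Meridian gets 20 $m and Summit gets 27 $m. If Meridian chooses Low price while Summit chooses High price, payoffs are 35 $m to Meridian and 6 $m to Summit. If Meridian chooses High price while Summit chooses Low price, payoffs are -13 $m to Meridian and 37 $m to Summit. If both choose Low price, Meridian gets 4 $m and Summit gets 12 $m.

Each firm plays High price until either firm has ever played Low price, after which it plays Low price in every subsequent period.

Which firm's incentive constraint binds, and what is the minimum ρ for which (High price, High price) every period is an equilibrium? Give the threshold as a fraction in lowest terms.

Meridian; ρ ≥ 15/31

Meridian: cooperation gives 20 each period; deviation gives 35 once then 4 forever.
  20/(1−ρ) ≥ 35 + 4ρ/(1−ρ) ⇒ ρ ≥ 15/31.
Summit: cooperation gives 27 each period; deviation gives 37 once then 12 forever.
  ρ ≥ 10/25 = 2/5.
Both must hold, so the binding constraint is Meridian's: ρ ≥ 15/31.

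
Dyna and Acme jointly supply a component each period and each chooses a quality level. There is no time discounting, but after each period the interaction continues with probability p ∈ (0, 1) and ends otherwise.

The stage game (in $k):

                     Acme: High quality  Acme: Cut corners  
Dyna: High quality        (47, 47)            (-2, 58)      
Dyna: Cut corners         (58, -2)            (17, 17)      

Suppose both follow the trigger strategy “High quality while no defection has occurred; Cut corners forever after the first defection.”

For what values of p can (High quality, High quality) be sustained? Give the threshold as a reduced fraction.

Expected cooperation value is 47 + p·47 + p²·47 + … = 47/(1−p); deviation gives 58 + p·17/(1−p).
47 ≥ 58(1−p) + 17p ⇒ 41p ≥ 11 ⇒ p ≥ 11/41.

11/41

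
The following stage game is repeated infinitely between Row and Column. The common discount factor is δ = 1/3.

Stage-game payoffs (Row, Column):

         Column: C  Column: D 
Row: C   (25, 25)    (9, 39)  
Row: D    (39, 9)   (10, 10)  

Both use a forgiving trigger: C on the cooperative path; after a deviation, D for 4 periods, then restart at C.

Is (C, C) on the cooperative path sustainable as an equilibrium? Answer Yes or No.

Comparing payoff streams over the 5 periods until play realigns: cooperate → 25(1+δ+…+δ^4); deviate → 39 + 10(δ+…+δ^4).
Cooperation is sustained iff (25−10)(δ+…+δ^4) ≥ 39−25.
δ+…+δ^4 = 1/3·(1−(1/3)^4)/(1−1/3) = 0.4938, and (39−25)/(25−10) = 0.9333.
0.4938 < 0.9333, so cooperation is not sustainable.

No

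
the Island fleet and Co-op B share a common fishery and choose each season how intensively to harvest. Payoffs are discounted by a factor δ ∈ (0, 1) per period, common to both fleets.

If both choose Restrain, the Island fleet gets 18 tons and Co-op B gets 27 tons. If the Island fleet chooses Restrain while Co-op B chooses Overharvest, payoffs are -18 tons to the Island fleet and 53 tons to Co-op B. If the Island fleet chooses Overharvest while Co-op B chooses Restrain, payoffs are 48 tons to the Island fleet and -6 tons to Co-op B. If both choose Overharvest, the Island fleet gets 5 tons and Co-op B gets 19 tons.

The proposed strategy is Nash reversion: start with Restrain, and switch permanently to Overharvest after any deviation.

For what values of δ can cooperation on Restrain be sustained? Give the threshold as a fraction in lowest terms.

13/17

the Island fleet's threshold: (48−18)/(48−5) = 30/43.
Co-op B's threshold: (53−27)/(53−19) = 13/17.
30/43 < 13/17, so Co-op B binds and δ* = 13/17.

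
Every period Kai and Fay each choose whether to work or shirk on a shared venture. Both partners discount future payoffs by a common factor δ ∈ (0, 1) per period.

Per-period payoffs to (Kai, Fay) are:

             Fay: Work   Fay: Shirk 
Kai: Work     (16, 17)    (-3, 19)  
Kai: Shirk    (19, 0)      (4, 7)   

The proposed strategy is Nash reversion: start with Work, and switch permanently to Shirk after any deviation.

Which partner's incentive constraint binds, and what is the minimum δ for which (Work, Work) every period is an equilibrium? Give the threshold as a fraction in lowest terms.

For Kai: deviation gain 19−16 = 3, per-period punishment loss 16−4 = 12. IC gives δ ≥ 3/15 = 1/5.
For Fay: gain 2, loss 10 per period, so δ ≥ 2/12 = 1/6.
The tighter constraint is Kai's, so cooperation needs δ ≥ 1/5.

Kai; δ ≥ 1/5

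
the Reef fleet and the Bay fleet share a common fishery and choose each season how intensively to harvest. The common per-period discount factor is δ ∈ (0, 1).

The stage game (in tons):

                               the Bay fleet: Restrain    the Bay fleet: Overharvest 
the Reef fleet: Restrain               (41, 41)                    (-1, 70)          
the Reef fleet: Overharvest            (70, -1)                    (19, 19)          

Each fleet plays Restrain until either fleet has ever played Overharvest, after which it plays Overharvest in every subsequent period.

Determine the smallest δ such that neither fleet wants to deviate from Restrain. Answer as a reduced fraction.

29/51

One-period gain from deviating is 70 − 41 = 29. The loss is 41 − 19 = 22 in every subsequent period, with present value 22·δ/(1−δ).
Deviation is unprofitable when 22·δ/(1−δ) ≥ 29, i.e. δ/(1−δ) ≥ 29/22.
Equivalently δ ≥ 29/(29+22) = 29/51.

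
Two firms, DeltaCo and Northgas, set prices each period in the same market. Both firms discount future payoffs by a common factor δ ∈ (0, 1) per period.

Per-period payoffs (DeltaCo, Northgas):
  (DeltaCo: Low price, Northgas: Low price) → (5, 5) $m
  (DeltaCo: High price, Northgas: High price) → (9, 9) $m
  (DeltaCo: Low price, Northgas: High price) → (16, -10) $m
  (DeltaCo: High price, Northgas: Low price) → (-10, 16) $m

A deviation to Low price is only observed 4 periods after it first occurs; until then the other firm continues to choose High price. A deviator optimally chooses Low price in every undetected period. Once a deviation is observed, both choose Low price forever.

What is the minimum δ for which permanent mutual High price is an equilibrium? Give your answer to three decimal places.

0.893

The best deviation is to choose Low price for all 4 undetected periods, earning 16 each, then 5 forever once detected.
Deviation value: 16(1−δ^4)/(1−δ) + 5δ^4/(1−δ); cooperation value: 9/(1−δ).
IC: 9 ≥ 16(1−δ^4) + 5δ^4 = 16 − 11δ^4.
So δ^4 ≥ 7/11, giving δ ≥ (7/11)^(1/4) ≈ 0.893.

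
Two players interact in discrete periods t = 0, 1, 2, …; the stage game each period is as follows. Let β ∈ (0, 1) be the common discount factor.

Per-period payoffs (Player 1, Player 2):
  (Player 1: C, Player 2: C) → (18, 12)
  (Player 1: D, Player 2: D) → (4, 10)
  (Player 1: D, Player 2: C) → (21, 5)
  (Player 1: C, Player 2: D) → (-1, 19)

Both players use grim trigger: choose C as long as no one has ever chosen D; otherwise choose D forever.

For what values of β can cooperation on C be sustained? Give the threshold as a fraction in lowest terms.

Player 1's threshold: (21−18)/(21−4) = 3/17.
Player 2's threshold: (19−12)/(19−10) = 7/9.
3/17 < 7/9, so Player 2 binds and β* = 7/9.

7/9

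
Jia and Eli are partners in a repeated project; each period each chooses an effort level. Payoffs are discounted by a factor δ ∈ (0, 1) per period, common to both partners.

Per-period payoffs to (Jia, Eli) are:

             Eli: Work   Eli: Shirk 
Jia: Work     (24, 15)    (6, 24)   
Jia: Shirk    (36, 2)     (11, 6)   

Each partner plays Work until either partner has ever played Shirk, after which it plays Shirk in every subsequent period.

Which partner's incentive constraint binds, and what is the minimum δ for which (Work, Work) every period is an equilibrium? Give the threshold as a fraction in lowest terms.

Jia: cooperation gives 24 each period; deviation gives 36 once then 11 forever.
  24/(1−δ) ≥ 36 + 11δ/(1−δ) ⇒ δ ≥ 12/25.
Eli: cooperation gives 15 each period; deviation gives 24 once then 6 forever.
  δ ≥ 9/18 = 1/2.
Both must hold, so the binding constraint is Eli's: δ ≥ 1/2.

Eli; δ ≥ 1/2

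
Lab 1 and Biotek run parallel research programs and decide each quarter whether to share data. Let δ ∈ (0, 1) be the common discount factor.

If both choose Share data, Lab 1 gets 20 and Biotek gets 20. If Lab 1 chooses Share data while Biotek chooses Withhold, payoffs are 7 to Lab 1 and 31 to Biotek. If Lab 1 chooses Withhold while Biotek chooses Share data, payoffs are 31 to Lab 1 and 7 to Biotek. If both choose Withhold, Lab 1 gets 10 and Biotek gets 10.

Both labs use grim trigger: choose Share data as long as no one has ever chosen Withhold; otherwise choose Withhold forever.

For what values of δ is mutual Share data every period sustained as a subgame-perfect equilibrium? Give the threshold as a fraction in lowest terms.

11/21

Cooperation forever yields 20 each period: 20/(1−δ).
Deviating yields 31 once, then 10 forever: 31 + 10δ/(1−δ).
No profitable deviation requires 20/(1−δ) ≥ 31 + 10δ/(1−δ).
Multiplying by (1−δ): 20 ≥ 31(1−δ) + 10δ = 31 − 21δ.
So 21δ ≥ 11, i.e. δ ≥ 11/21.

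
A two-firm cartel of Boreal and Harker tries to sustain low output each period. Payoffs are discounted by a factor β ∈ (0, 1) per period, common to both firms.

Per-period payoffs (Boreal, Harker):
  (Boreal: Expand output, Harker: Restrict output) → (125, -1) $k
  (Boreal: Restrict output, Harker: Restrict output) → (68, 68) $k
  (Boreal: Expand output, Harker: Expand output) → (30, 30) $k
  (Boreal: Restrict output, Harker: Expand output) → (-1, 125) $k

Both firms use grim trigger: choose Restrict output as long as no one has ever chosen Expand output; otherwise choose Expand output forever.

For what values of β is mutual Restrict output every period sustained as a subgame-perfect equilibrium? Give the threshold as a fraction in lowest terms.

One-period gain from deviating is 125 − 68 = 57. The loss is 68 − 30 = 38 in every subsequent period, with present value 38·β/(1−β).
Deviation is unprofitable when 38·β/(1−β) ≥ 57, i.e. β/(1−β) ≥ 3/2.
Equivalently β ≥ 57/(57+38) = 3/5.

3/5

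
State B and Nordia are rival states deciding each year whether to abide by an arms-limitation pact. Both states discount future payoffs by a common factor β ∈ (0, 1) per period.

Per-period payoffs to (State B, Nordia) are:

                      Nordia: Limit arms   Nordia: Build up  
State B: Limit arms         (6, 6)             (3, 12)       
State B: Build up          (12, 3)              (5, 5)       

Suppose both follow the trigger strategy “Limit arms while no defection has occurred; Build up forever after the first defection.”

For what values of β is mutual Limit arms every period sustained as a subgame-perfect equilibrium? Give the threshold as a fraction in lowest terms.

6/7

Cooperation forever yields 6 each period: 6/(1−β).
Deviating yields 12 once, then 5 forever: 12 + 5β/(1−β).
No profitable deviation requires 6/(1−β) ≥ 12 + 5β/(1−β).
Multiplying by (1−β): 6 ≥ 12(1−β) + 5β = 12 − 7β.
So 7β ≥ 6, i.e. β ≥ 6/7.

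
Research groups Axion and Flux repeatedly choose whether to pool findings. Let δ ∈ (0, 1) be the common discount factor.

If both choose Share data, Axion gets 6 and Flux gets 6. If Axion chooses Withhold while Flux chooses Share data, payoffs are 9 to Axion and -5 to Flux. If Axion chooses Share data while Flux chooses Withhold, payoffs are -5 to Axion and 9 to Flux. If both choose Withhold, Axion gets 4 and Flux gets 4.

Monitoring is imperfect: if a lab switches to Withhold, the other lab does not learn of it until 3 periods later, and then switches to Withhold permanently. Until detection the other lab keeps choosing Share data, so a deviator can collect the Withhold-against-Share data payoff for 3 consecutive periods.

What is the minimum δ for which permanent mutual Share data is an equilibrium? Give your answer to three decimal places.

0.843

A deviator earns 9 for 3 periods, then 4 forever; cooperating earns 6 forever. Multiplying the IC by (1−δ):
6 ≥ 9(1−δ^3) + 4δ^3, so 5·δ^3 ≥ 3 and δ^3 ≥ 3/5.
δ ≥ (3/5)^(1/3) ≈ 0.843.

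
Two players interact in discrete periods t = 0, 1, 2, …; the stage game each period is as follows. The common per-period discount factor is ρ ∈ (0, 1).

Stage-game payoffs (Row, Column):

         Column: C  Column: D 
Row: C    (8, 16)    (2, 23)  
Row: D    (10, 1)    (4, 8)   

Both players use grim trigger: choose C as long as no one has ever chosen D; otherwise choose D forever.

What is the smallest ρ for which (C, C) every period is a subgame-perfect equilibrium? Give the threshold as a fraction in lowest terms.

Row: cooperation gives 8 each period; deviation gives 10 once then 4 forever.
  8/(1−ρ) ≥ 10 + 4ρ/(1−ρ) ⇒ ρ ≥ 2/6 = 1/3.
Column: cooperation gives 16 each period; deviation gives 23 once then 8 forever.
  ρ ≥ 7/15.
Both must hold, so the binding constraint is Column's: ρ ≥ 7/15.

7/15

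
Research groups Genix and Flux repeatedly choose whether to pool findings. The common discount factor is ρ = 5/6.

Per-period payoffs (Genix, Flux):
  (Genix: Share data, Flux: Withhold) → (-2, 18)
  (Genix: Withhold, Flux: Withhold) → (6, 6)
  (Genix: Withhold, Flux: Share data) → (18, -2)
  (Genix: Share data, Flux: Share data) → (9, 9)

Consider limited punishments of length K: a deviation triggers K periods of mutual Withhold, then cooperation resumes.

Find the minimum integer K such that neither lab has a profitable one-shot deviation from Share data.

6

IC: ρ(1−ρ^K)/(1−ρ) ≥ (18−9)/(9−6) = 3.
With ρ = 5/6: need 1 − ρ^K ≥ 3·(1−5/6)/(5/6), i.e. ρ^K ≤ 0.4000.
Since (5/6)^5 = 0.4019 and (5/6)^6 = 0.3349, the smallest such K is 6.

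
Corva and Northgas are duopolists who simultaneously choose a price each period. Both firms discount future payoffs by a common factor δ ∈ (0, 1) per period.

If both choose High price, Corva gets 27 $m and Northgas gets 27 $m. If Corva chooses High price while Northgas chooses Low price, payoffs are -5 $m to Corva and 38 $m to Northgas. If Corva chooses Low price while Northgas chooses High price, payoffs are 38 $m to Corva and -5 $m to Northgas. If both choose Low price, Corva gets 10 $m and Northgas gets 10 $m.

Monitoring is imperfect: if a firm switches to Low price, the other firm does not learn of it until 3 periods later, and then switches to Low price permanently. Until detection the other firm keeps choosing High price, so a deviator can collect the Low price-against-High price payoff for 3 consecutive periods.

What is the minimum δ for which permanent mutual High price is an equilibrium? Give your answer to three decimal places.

0.732

A deviator earns 38 for 3 periods, then 10 forever; cooperating earns 27 forever. Multiplying the IC by (1−δ):
27 ≥ 38(1−δ^3) + 10δ^3, so 28·δ^3 ≥ 11 and δ^3 ≥ 11/28.
δ ≥ (11/28)^(1/3) ≈ 0.732.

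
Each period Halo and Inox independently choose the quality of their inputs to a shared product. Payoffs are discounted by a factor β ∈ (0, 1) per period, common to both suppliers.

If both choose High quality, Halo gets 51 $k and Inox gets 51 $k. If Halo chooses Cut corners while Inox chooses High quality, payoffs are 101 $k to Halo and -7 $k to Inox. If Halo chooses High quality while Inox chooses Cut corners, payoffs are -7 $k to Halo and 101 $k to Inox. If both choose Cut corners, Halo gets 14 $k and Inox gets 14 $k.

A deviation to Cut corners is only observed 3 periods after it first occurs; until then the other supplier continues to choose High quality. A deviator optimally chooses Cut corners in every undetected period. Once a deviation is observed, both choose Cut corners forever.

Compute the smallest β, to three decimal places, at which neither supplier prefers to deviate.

0.831

A deviator earns 101 for 3 periods, then 14 forever; cooperating earns 51 forever. Multiplying the IC by (1−β):
51 ≥ 101(1−β^3) + 14β^3, so 87·β^3 ≥ 50 and β^3 ≥ 50/87.
β ≥ (50/87)^(1/3) ≈ 0.831.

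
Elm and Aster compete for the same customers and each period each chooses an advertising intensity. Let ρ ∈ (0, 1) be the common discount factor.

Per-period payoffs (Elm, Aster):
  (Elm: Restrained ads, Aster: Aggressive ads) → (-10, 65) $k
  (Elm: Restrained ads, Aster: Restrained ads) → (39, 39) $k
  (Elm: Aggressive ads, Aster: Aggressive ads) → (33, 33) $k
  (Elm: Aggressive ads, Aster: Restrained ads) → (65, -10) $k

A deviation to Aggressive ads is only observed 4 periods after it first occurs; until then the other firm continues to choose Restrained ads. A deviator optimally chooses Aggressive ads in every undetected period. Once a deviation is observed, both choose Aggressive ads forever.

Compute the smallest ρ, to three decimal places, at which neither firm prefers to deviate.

A deviator earns 65 for 4 periods, then 33 forever; cooperating earns 39 forever. Multiplying the IC by (1−ρ):
39 ≥ 65(1−ρ^4) + 33ρ^4, so 32·ρ^4 ≥ 26 and ρ^4 ≥ 13/16.
ρ ≥ (13/16)^(1/4) ≈ 0.949.

0.949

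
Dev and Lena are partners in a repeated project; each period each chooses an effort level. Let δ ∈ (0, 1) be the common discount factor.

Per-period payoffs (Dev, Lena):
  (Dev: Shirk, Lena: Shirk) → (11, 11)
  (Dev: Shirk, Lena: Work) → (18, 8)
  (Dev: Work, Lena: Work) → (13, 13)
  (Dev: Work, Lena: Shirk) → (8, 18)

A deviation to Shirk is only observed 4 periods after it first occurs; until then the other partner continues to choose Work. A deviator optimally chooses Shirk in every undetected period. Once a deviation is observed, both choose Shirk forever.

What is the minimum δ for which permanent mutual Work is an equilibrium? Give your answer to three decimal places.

0.919

The best deviation is to choose Shirk for all 4 undetected periods, earning 18 each, then 11 forever once detected.
Deviation value: 18(1−δ^4)/(1−δ) + 11δ^4/(1−δ); cooperation value: 13/(1−δ).
IC: 13 ≥ 18(1−δ^4) + 11δ^4 = 18 − 7δ^4.
So δ^4 ≥ 5/7, giving δ ≥ (5/7)^(1/4) ≈ 0.919.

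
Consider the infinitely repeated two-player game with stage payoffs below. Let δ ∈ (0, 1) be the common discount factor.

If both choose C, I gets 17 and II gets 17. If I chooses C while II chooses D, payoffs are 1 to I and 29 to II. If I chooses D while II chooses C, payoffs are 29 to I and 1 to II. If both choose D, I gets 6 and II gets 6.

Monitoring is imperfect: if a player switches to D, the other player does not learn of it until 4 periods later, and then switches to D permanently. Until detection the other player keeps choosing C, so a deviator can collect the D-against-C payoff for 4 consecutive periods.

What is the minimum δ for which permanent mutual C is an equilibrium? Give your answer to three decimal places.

The best deviation is to choose D for all 4 undetected periods, earning 29 each, then 6 forever once detected.
Deviation value: 29(1−δ^4)/(1−δ) + 6δ^4/(1−δ); cooperation value: 17/(1−δ).
IC: 17 ≥ 29(1−δ^4) + 6δ^4 = 29 − 23δ^4.
So δ^4 ≥ 12/23, giving δ ≥ (12/23)^(1/4) ≈ 0.850.

0.850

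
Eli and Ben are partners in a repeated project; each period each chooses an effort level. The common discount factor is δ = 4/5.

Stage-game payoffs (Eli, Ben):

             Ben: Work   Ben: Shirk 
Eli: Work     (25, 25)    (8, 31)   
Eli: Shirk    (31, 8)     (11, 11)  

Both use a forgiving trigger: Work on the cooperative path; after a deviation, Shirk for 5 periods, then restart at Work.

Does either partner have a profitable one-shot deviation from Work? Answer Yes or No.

IC: δ+…+δ^5 ≥ (31−25)/(25−11) = 3/7.
At δ = 4/5: partial sum = 2.6893 ≥ 0.4286. Cooperation sustainable.

No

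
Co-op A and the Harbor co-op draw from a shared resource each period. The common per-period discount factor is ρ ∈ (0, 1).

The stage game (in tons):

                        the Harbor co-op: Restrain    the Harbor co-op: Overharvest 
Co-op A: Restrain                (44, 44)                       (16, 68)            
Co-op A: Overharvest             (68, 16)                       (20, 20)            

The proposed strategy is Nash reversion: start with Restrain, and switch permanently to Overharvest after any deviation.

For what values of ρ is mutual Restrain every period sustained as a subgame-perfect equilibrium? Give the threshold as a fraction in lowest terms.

1/2

Cooperation forever yields 44 each period: 44/(1−ρ).
Deviating yields 68 once, then 20 forever: 68 + 20ρ/(1−ρ).
No profitable deviation requires 44/(1−ρ) ≥ 68 + 20ρ/(1−ρ).
Multiplying by (1−ρ): 44 ≥ 68(1−ρ) + 20ρ = 68 − 48ρ.
So 48ρ ≥ 24, i.e. ρ ≥ 24/48 = 1/2.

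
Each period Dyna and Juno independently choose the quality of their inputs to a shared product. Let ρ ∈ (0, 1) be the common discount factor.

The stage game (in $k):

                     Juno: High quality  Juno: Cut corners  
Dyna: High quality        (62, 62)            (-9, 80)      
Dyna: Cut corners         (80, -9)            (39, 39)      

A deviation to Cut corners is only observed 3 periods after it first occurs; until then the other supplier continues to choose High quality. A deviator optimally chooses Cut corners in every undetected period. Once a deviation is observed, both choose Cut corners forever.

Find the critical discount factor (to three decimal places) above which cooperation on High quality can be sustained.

0.760

Deviating for the 3 undetected periods gains 80−62 = 18 per period over cooperation, then loses 62−39 = 23 per period forever once punishment starts.
Gain: 18(1 + ρ + … + ρ^2); loss: 23·ρ^3/(1−ρ).
No profitable deviation ⇔ 18(1−ρ^3) ≤ 23·ρ^3, i.e. ρ^3 ≥ 18/(18+23) = 18/41.
Hence ρ ≥ (18/41)^(1/3) ≈ 0.760.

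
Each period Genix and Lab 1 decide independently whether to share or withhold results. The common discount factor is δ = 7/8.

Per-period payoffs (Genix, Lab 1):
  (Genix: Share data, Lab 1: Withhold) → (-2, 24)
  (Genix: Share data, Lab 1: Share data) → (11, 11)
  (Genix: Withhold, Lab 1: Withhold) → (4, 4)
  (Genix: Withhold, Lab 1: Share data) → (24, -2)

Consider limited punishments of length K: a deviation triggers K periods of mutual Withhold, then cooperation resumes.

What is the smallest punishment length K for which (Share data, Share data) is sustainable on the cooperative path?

3

Need Σ_{k=1}^{K} δ^k ≥ (24−11)/(11−4) = 1.8571 at δ = 7/8.
At K = 2 the sum is 1.6406 < 1.8571; at K = 3 it is 2.3105 ≥ 1.8571.
So the minimum punishment length is K = 3.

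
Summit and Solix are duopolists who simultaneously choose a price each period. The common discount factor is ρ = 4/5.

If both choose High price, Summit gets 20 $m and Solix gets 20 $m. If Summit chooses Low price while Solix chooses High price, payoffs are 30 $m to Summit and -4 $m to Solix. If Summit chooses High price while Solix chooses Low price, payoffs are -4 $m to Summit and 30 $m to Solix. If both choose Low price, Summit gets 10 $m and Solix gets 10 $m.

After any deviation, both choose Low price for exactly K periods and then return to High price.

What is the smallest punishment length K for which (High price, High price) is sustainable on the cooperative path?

2

Need Σ_{k=1}^{K} ρ^k ≥ (30−20)/(20−10) = 1.0000 at ρ = 4/5.
At K = 1 the sum is 0.8000 < 1.0000; at K = 2 it is 1.4400 ≥ 1.0000.
So the minimum punishment length is K = 2.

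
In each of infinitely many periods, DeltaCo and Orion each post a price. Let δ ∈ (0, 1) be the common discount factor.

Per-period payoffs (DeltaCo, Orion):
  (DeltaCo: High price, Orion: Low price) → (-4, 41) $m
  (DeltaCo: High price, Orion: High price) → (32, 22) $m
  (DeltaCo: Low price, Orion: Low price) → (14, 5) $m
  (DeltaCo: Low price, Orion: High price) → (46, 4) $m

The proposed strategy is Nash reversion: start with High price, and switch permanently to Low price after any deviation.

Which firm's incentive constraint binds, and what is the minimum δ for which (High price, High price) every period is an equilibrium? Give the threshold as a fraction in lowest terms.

Orion; δ ≥ 19/36

For DeltaCo: deviation gain 46−32 = 14, per-period punishment loss 32−14 = 18. IC gives δ ≥ 14/32 = 7/16.
For Orion: gain 19, loss 17 per period, so δ ≥ 19/36.
The tighter constraint is Orion's, so cooperation needs δ ≥ 19/36.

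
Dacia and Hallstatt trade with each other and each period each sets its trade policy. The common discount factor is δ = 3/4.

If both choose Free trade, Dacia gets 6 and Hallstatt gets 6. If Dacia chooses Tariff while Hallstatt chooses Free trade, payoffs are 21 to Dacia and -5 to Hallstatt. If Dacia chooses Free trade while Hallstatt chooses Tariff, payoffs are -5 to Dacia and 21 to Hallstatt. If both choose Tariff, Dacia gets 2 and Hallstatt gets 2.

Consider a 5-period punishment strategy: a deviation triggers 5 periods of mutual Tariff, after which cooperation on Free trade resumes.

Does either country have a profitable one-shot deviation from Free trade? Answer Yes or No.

Comparing payoff streams over the 6 periods until play realigns: cooperate → 6(1+δ+…+δ^5); deviate → 21 + 2(δ+…+δ^5).
Cooperation is sustained iff (6−2)(δ+…+δ^5) ≥ 21−6.
δ+…+δ^5 = 3/4·(1−(3/4)^5)/(1−3/4) = 2.2881, and (21−6)/(6−2) = 3.7500.
2.2881 < 3.7500, so cooperation is not sustainable.

Yes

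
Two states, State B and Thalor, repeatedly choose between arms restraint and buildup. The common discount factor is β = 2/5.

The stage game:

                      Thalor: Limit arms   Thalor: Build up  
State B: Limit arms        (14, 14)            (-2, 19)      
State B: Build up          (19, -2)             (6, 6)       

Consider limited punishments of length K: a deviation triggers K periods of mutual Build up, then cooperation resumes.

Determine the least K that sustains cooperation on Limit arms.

Need Σ_{k=1}^{K} β^k ≥ (19−14)/(14−6) = 0.6250 at β = 2/5.
At K = 3 the sum is 0.6240 < 0.6250; at K = 4 it is 0.6496 ≥ 0.6250.
So the minimum punishment length is K = 4.

4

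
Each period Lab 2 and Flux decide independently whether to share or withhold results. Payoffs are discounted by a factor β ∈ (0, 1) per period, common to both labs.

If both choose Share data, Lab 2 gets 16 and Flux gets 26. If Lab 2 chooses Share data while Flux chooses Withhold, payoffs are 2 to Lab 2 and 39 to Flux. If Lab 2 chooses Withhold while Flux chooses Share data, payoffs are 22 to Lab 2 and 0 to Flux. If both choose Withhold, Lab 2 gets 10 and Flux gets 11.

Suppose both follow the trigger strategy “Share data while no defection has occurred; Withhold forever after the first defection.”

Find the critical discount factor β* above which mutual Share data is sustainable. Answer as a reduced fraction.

1/2

For Lab 2: deviation gain 22−16 = 6, per-period punishment loss 16−10 = 6. IC gives β ≥ 6/12 = 1/2.
For Flux: gain 13, loss 15 per period, so β ≥ 13/28.
The tighter constraint is Lab 2's, so cooperation needs β ≥ 1/2.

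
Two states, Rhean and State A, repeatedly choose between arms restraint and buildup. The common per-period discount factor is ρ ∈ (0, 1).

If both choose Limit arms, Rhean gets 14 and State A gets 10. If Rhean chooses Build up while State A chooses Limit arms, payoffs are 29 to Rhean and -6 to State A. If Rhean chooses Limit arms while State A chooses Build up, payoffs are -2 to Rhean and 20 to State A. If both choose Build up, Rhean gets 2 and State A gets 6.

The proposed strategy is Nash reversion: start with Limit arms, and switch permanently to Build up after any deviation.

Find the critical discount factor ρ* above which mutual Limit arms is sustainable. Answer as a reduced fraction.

Rhean: cooperation gives 14 each period; deviation gives 29 once then 2 forever.
  14/(1−ρ) ≥ 29 + 2ρ/(1−ρ) ⇒ ρ ≥ 15/27 = 5/9.
State A: cooperation gives 10 each period; deviation gives 20 once then 6 forever.
  ρ ≥ 10/14 = 5/7.
Both must hold, so the binding constraint is State A's: ρ ≥ 5/7.

5/7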